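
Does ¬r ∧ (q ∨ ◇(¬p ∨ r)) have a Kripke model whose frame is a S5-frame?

1. ¬r ∧ (q ∨ ◇(¬p ∨ r)), 0
2. ¬r, 0   [∧-rule on 1]
3. q ∨ ◇(¬p ∨ r), 0   [∧-rule on 1]
4. ◇(¬p ∨ r), 0   [∨-rule on 3 (branches; this branch)]
5. ¬p ∨ r, 1   [◇-rule on 4: fresh world 1, 0R1]
6. r, 1   [∨-rule on 5 (branches; this branch)]
Accessibility: 0R0, 0R1, 1R0, 1R1

Satisfiable (open branch found)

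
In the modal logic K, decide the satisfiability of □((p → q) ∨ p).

1. □((p → q) ∨ p), u

Satisfiable (open branch found)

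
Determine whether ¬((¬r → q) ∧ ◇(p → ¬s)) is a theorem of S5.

Tableau for the negation (¬r → q) ∧ ◇(p → ¬s):
1. (¬r → q) ∧ ◇(p → ¬s), u
2. ¬r → q, u   [∧-rule on 1]
3. ◇(p → ¬s), u   [∧-rule on 1]
4. q, u   [→-rule on 2 (branches; this branch)]
5. p → ¬s, v   [◇-rule on 3: fresh world v, uRv]
6. ¬s, v   [→-rule on 5 (branches; this branch)]
Accessibility: uRu, uRv, vRu, vRv
The negation has an open branch (countermodel exists).

Invalid (countermodel exists)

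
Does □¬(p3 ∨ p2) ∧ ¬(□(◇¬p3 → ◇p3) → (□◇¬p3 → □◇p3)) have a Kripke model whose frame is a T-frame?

No, unsatisfiable

1. □¬(p3 ∨ p2) ∧ ¬(□(◇¬p3 → ◇p3) → (□◇¬p3 → □◇p3)), 0
2. □¬(p3 ∨ p2), 0   [∧-rule on 1]
3. ¬(□(◇¬p3 → ◇p3) → (□◇¬p3 → □◇p3)), 0   [∧-rule on 1]
4. □(◇¬p3 → ◇p3), 0   [¬→-rule on 3]
5. ¬(□◇¬p3 → □◇p3), 0   [¬→-rule on 3]
6. □◇¬p3, 0   [¬→-rule on 5]
7. ¬□◇p3, 0   [¬→-rule on 5]
8. ¬(p3 ∨ p2), 0   [□-rule on 2 via 0R0]
9. ¬p3, 0   [¬∨-rule on 8]
10. ¬p2, 0   [¬∨-rule on 8]
11. ◇¬p3 → ◇p3, 0   [□-rule on 4 via 0R0]
12. ◇¬p3, 0   [□-rule on 6 via 0R0]
13. ◇p3, 0   [→-rule on 11 (branches; this branch)]
14. ¬◇p3, 1   [¬□-rule on 7: fresh world 1, 0R1]
15. ¬(p3 ∨ p2), 1   [□-rule on 2 via 0R1]
16. ¬p3, 1   [¬∨-rule on 15]
17. ¬p2, 1   [¬∨-rule on 15]
18. ◇¬p3 → ◇p3, 1   [□-rule on 4 via 0R1]
19. ◇¬p3, 1   [□-rule on 6 via 0R1]
20. ◇p3, 1   [→-rule on 18 (branches; this branch)]
21. ¬p3, 2   [◇-rule on 12: fresh world 2, 0R2]
22. ¬(p3 ∨ p2), 2   [□-rule on 2 via 0R2]
23. ¬p2, 2   [¬∨-rule on 22]
24. ◇¬p3 → ◇p3, 2   [□-rule on 4 via 0R2]
25. ◇¬p3, 2   [□-rule on 6 via 0R2]
26. ◇p3, 2   [→-rule on 24 (branches; this branch)]
27. p3, 3   [◇-rule on 13: fresh world 3, 0R3]
28. ¬(p3 ∨ p2), 3   [□-rule on 2 via 0R3]
29. ¬p3, 3   [¬∨-rule on 28]
30. ¬p2, 3   [¬∨-rule on 28]
Accessibility: 0R0, 0R1, 0R2, 0R3, 1R1, 2R2, 3R3
Branch closes: p3 and ¬p3 both at 3.
Every branch closes; the branch above is one of them.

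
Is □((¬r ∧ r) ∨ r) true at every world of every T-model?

No, not valid

Tableau for the negation ¬□((¬r ∧ r) ∨ r):
1. ¬□((¬r ∧ r) ∨ r), w0
2. ¬((¬r ∧ r) ∨ r), w1
3. ¬(¬r ∧ r), w1
4. ¬r, w1
Accessibility: w0Rw0, w0Rw1, w1Rw1
The negation has an open branch (countermodel exists).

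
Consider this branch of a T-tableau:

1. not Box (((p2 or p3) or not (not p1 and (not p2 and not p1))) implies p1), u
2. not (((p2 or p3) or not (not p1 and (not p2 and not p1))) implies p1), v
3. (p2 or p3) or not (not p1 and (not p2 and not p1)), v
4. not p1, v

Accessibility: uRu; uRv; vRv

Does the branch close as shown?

No atom appears with both signs at the same world.

No, open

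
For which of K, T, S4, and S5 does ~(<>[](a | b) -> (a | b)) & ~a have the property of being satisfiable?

K, T, S4

S5-tableau for the formula:
1. ~(<>[](a | b) -> (a | b)) & ~a, u
2. ~(<>[](a | b) -> (a | b)), u
3. ~a, u
4. <>[](a | b), u
5. ~(a | b), u
6. ~b, u
7. [](a | b), v
8. a | b, u
9. a | b, v
10. b, u
Accessibility: uRu, uRv, vRu, vRv
Branch closes: b and ~b both at u.
Every branch closes (one shown): unsatisfiable in S5.
S4-tableau for the formula:
1. ~(<>[](a | b) -> (a | b)) & ~a, u
2. ~(<>[](a | b) -> (a | b)), u
3. ~a, u
4. <>[](a | b), u
5. ~(a | b), u
6. ~b, u
7. [](a | b), v
8. a | b, v
9. b, v
Accessibility: uRu, uRv, vRv
Complete open branch: satisfiable in S4, hence also in K, T (this S4-model is also a K-model and a T-model).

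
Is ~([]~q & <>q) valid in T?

Tableau for the negation []~q & <>q:
1. []~q & <>q, w0
2. []~q, w0
3. <>q, w0
4. ~q, w0
5. q, w1
6. ~q, w1
Accessibility: w0Rw0, w0Rw1, w1Rw1
Branch closes: q and ~q both at w1.
Every branch of the negation's tableau closes; the branch above is one of them.

Yes, valid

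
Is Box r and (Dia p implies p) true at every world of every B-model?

Tableau for the negation not (Box r and (Dia p implies p)):
1. not (Box r and (Dia p implies p)), 0
2. not (Dia p implies p), 0
3. Dia p, 0
4. not p, 0
5. p, 1
Accessibility: 0R0, 0R1, 1R0, 1R1
The negation has an open branch (countermodel exists).

Invalid (countermodel exists)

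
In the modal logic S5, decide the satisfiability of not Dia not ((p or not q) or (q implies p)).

1. not Dia not ((p or not q) or (q implies p)), u
2. (p or not q) or (q implies p), u
3. q implies p, u
4. p, u
Accessibility: uRu

Satisfiable (open branch found)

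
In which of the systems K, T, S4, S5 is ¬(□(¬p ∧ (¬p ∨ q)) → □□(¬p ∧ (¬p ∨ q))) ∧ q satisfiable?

K, T

S4-tableau for the formula:
1. ¬(□(¬p ∧ (¬p ∨ q)) → □□(¬p ∧ (¬p ∨ q))) ∧ q, 0
2. ¬(□(¬p ∧ (¬p ∨ q)) → □□(¬p ∧ (¬p ∨ q))), 0
3. q, 0
4. □(¬p ∧ (¬p ∨ q)), 0
5. ¬□□(¬p ∧ (¬p ∨ q)), 0
6. ¬p ∧ (¬p ∨ q), 0
7. ¬p, 0
8. ¬p ∨ q, 0
9. ¬□(¬p ∧ (¬p ∨ q)), 1
10. ¬p ∧ (¬p ∨ q), 1
11. ¬p, 1
12. ¬p ∨ q, 1
13. q, 1
14. ¬(¬p ∧ (¬p ∨ q)), 2
15. ¬p ∧ (¬p ∨ q), 2
16. ¬p, 2
17. ¬p ∨ q, 2
18. ¬(¬p ∨ q), 2
19. p, 2
20. ¬q, 2
Accessibility: 0R0, 0R1, 0R2, 1R1, 1R2, 2R2
Branch closes: p and ¬p both at 2.
Every branch closes (one shown): unsatisfiable in S4, hence also in S5 (every S5-frame is an S4-frame).
T-tableau for the formula:
1. ¬(□(¬p ∧ (¬p ∨ q)) → □□(¬p ∧ (¬p ∨ q))) ∧ q, 0
2. ¬(□(¬p ∧ (¬p ∨ q)) → □□(¬p ∧ (¬p ∨ q))), 0
3. q, 0
4. □(¬p ∧ (¬p ∨ q)), 0
5. ¬□□(¬p ∧ (¬p ∨ q)), 0
6. ¬p ∧ (¬p ∨ q), 0
7. ¬p, 0
8. ¬p ∨ q, 0
9. ¬□(¬p ∧ (¬p ∨ q)), 1
10. ¬p ∧ (¬p ∨ q), 1
11. ¬p, 1
12. ¬p ∨ q, 1
13. q, 1
14. ¬(¬p ∧ (¬p ∨ q)), 2
15. ¬(¬p ∨ q), 2
16. p, 2
17. ¬q, 2
Accessibility: 0R0, 0R1, 1R1, 1R2, 2R2
Complete open branch: satisfiable in T, hence also in K (this T-model is also a K-model).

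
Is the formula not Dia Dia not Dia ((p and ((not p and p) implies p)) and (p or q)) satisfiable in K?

Yes, satisfiable

1. not Dia Dia not Dia ((p and ((not p and p) implies p)) and (p or q)), u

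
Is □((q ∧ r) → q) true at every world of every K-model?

Tableau for the negation ¬□((q ∧ r) → q):
1. ¬□((q ∧ r) → q), w0
2. ¬((q ∧ r) → q), w1
3. q ∧ r, w1
4. ¬q, w1
5. q, w1
6. r, w1
Accessibility: w0Rw1
Branch closes: q and ¬q both at w1.
All branches of the negation close; one closing branch shown above.

Valid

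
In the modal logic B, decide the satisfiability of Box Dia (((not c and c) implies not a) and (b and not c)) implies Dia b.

1. Box Dia (((not c and c) implies not a) and (b and not c)) implies Dia b, w0
2. Dia b, w0   [implies-rule on 1 (branches; this branch)]
3. b, w1   [Dia-rule on 2: fresh world w1, w0Rw1]
Accessibility: w0Rw0, w0Rw1, w1Rw0, w1Rw1

Satisfiable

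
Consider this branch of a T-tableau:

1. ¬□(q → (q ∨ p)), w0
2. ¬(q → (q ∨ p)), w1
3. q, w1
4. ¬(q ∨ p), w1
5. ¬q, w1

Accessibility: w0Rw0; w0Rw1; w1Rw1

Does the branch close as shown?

Yes, closed

Both q and ¬q appear at w1.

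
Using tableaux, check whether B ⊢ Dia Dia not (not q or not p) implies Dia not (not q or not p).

Tableau for the negation not (Dia Dia not (not q or not p) implies Dia not (not q or not p)):
1. not (Dia Dia not (not q or not p) implies Dia not (not q or not p)), u
2. Dia Dia not (not q or not p), u
3. not Dia not (not q or not p), u
4. not q or not p, u
5. not p, u
6. Dia not (not q or not p), v
7. not q or not p, v
8. not p, v
9. not (not q or not p), w
10. q, w
11. p, w
Accessibility: uRu, uRv, vRu, vRv, vRw, wRv, wRw
The negation has an open branch (countermodel exists).

No, not valid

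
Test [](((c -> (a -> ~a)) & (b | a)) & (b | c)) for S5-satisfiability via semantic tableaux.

1. [](((c -> (a -> ~a)) & (b | a)) & (b | c)), w0
2. ((c -> (a -> ~a)) & (b | a)) & (b | c), w0
3. (c -> (a -> ~a)) & (b | a), w0
4. b | c, w0
5. c -> (a -> ~a), w0
6. b | a, w0
7. c, w0
8. a -> ~a, w0
9. b, w0
10. ~a, w0
Accessibility: w0Rw0

Satisfiable (open branch found)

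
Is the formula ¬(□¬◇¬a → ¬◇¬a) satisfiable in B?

Unsatisfiable

1. ¬(□¬◇¬a → ¬◇¬a), 0
2. □¬◇¬a, 0
3. ◇¬a, 0
4. ¬◇¬a, 0
5. a, 0
6. ¬a, 1
7. ¬◇¬a, 1
8. a, 1
Accessibility: 0R0, 0R1, 1R0, 1R1
Branch closes: a and ¬a both at 1.
Every branch closes; the branch above is one of them.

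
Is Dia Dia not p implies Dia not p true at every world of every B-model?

Not valid

Tableau for the negation not (Dia Dia not p implies Dia not p):
1. not (Dia Dia not p implies Dia not p), 0
2. Dia Dia not p, 0
3. not Dia not p, 0
4. p, 0
5. Dia not p, 1
6. p, 1
7. not p, 2
Accessibility: 0R0, 0R1, 1R0, 1R1, 1R2, 2R1, 2R2
The negation has an open branch (countermodel exists).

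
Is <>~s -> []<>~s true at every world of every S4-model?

No, not valid

Tableau for the negation ~(<>~s -> []<>~s):
1. ~(<>~s -> []<>~s), 0
2. <>~s, 0
3. ~[]<>~s, 0
4. ~s, 1
5. ~<>~s, 2
6. s, 2
Accessibility: 0R0, 0R1, 0R2, 1R1, 2R2
The negation has an open branch (countermodel exists).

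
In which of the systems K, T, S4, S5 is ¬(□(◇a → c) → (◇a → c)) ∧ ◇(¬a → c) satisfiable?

K-tableau for the formula:
1. ¬(□(◇a → c) → (◇a → c)) ∧ ◇(¬a → c), w0
2. ¬(□(◇a → c) → (◇a → c)), w0
3. ◇(¬a → c), w0
4. □(◇a → c), w0
5. ¬(◇a → c), w0
6. ◇a, w0
7. ¬c, w0
8. ¬a → c, w1
9. ◇a → c, w1
10. c, w1
11. a, w2
12. ◇a → c, w2
13. c, w2
Accessibility: w0Rw1, w0Rw2
Complete open branch: satisfiable in K.
T-tableau for the formula:
1. ¬(□(◇a → c) → (◇a → c)) ∧ ◇(¬a → c), w0
2. ¬(□(◇a → c) → (◇a → c)), w0
3. ◇(¬a → c), w0
4. □(◇a → c), w0
5. ¬(◇a → c), w0
6. ◇a, w0
7. ¬c, w0
8. ◇a → c, w0
9. ¬◇a, w0
10. ¬a, w0
11. ¬a → c, w1
12. ◇a → c, w1
13. ¬a, w1
14. c, w1
15. a, w2
16. ◇a → c, w2
17. ¬a, w2
Accessibility: w0Rw0, w0Rw1, w0Rw2, w1Rw1, w2Rw2
Branch closes: a and ¬a both at w2.
Every branch closes (one shown): unsatisfiable in T, hence also in S4, S5 (every S4/S5-frame is a T-frame).

K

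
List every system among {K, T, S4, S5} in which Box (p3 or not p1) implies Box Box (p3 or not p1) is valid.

S4-tableau for the negation not (Box (p3 or not p1) implies Box Box (p3 or not p1)):
1. not (Box (p3 or not p1) implies Box Box (p3 or not p1)), u
2. Box (p3 or not p1), u   [neg-implies-rule on 1]
3. not Box Box (p3 or not p1), u   [neg-implies-rule on 1]
4. p3 or not p1, u   [Box-rule on 2 via uRu]
5. not p1, u   [or-rule on 4 (branches; this branch)]
6. not Box (p3 or not p1), v   [neg-Box-rule on 3: fresh world v, uRv]
7. p3 or not p1, v   [Box-rule on 2 via uRv]
8. not p1, v   [or-rule on 7 (branches; this branch)]
9. not (p3 or not p1), w   [neg-Box-rule on 6: fresh world w, vRw]
10. not p3, w   [neg-or-rule on 9]
11. p1, w   [neg-or-rule on 9]
12. p3 or not p1, w   [Box-rule on 2 via uRw]
13. not p1, w   [or-rule on 12 (branches; this branch)]
Accessibility: uRu, uRv, uRw, vRv, vRw, wRw
Branch closes: p1 and not p1 both at w.
Every branch closes (one shown): valid in S4, hence also in S5 (every theorem of S4 is a theorem of S5).
T-tableau for the negation not (Box (p3 or not p1) implies Box Box (p3 or not p1)):
1. not (Box (p3 or not p1) implies Box Box (p3 or not p1)), u
2. Box (p3 or not p1), u   [neg-implies-rule on 1]
3. not Box Box (p3 or not p1), u   [neg-implies-rule on 1]
4. p3 or not p1, u   [Box-rule on 2 via uRu]
5. not p1, u   [or-rule on 4 (branches; this branch)]
6. not Box (p3 or not p1), v   [neg-Box-rule on 3: fresh world v, uRv]
7. p3 or not p1, v   [Box-rule on 2 via uRv]
8. not p1, v   [or-rule on 7 (branches; this branch)]
9. not (p3 or not p1), w   [neg-Box-rule on 6: fresh world w, vRw]
10. not p3, w   [neg-or-rule on 9]
11. p1, w   [neg-or-rule on 9]
Accessibility: uRu, uRv, vRv, vRw, wRw
Complete open branch: countermodel on a T-frame, so not valid in T, nor in K (the same frame is also a K-frame).

S4, S5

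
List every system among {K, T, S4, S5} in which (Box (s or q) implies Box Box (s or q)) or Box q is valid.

T-tableau for the negation not ((Box (s or q) implies Box Box (s or q)) or Box q):
1. not ((Box (s or q) implies Box Box (s or q)) or Box q), w0
2. not (Box (s or q) implies Box Box (s or q)), w0
3. not Box q, w0
4. Box (s or q), w0
5. not Box Box (s or q), w0
6. s or q, w0
7. q, w0
8. not q, w1
9. s or q, w1
10. s, w1
11. not Box (s or q), w2
12. s or q, w2
13. q, w2
14. not (s or q), w3
15. not s, w3
16. not q, w3
Accessibility: w0Rw0, w0Rw1, w0Rw2, w1Rw1, w2Rw2, w2Rw3, w3Rw3
Complete open branch: countermodel on a T-frame, so not valid in T, nor in K (the same frame is also a K-frame).
S4-tableau for the negation not ((Box (s or q) implies Box Box (s or q)) or Box q):
1. not ((Box (s or q) implies Box Box (s or q)) or Box q), w0
2. not (Box (s or q) implies Box Box (s or q)), w0
3. not Box q, w0
4. Box (s or q), w0
5. not Box Box (s or q), w0
6. s or q, w0
7. q, w0
8. not q, w1
9. s or q, w1
10. s, w1
11. not Box (s or q), w2
12. s or q, w2
13. q, w2
14. not (s or q), w3
15. not s, w3
16. not q, w3
17. s or q, w3
18. q, w3
Accessibility: w0Rw0, w0Rw1, w0Rw2, w0Rw3, w1Rw1, w2Rw2, w2Rw3, w3Rw3
Branch closes: q and not q both at w3.
Every branch closes (one shown): valid in S4, hence also in S5 (every theorem of S4 is a theorem of S5).

S4, S5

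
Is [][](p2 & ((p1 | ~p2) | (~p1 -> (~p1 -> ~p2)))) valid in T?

Tableau for the negation ~[][](p2 & ((p1 | ~p2) | (~p1 -> (~p1 -> ~p2)))):
1. ~[][](p2 & ((p1 | ~p2) | (~p1 -> (~p1 -> ~p2)))), w0
2. ~[](p2 & ((p1 | ~p2) | (~p1 -> (~p1 -> ~p2)))), w1   [~[]-rule on 1: fresh world w1, w0Rw1]
3. ~(p2 & ((p1 | ~p2) | (~p1 -> (~p1 -> ~p2)))), w2   [~[]-rule on 2: fresh world w2, w1Rw2]
4. ~((p1 | ~p2) | (~p1 -> (~p1 -> ~p2))), w2   [~&-rule on 3 (branches; this branch)]
5. ~(p1 | ~p2), w2   [~|-rule on 4]
6. ~(~p1 -> (~p1 -> ~p2)), w2   [~|-rule on 4]
7. ~p1, w2   [~|-rule on 5]
8. p2, w2   [~|-rule on 5]
9. ~(~p1 -> ~p2), w2   [~->-rule on 6]
Accessibility: w0Rw0, w0Rw1, w1Rw1, w1Rw2, w2Rw2
The negation has an open branch (countermodel exists).

No, not valid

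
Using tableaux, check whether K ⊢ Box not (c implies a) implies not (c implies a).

No, not valid

Tableau for the negation not (Box not (c implies a) implies not (c implies a)):
1. not (Box not (c implies a) implies not (c implies a)), 0
2. Box not (c implies a), 0   [neg-implies-rule on 1]
3. c implies a, 0   [neg-implies-rule on 1]
4. a, 0   [implies-rule on 3 (branches; this branch)]
The negation has an open branch (countermodel exists).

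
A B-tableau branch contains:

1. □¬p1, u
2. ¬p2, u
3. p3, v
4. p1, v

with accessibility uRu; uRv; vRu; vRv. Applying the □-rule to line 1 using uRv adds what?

¬p1, v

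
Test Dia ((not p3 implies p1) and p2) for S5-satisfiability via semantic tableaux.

1. Dia ((not p3 implies p1) and p2), 0
2. (not p3 implies p1) and p2, 1
3. not p3 implies p1, 1
4. p2, 1
5. p1, 1
Accessibility: 0R0, 0R1, 1R0, 1R1

Yes, satisfiable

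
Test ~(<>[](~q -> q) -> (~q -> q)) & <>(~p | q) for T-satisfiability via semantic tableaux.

1. ~(<>[](~q -> q) -> (~q -> q)) & <>(~p | q), w0
2. ~(<>[](~q -> q) -> (~q -> q)), w0
3. <>(~p | q), w0
4. <>[](~q -> q), w0
5. ~(~q -> q), w0
6. ~q, w0
7. ~p | q, w1
8. q, w1
9. [](~q -> q), w2
10. ~q -> q, w2
11. q, w2
Accessibility: w0Rw0, w0Rw1, w0Rw2, w1Rw1, w2Rw2

Yes, satisfiable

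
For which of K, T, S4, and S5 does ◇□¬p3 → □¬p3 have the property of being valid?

S5

S5-tableau for the negation ¬(◇□¬p3 → □¬p3):
1. ¬(◇□¬p3 → □¬p3), u
2. ◇□¬p3, u   [¬→-rule on 1]
3. ¬□¬p3, u   [¬→-rule on 1]
4. □¬p3, v   [◇-rule on 2: fresh world v, uRv]
5. ¬p3, u   [□-rule on 4 via vRu]
6. ¬p3, v   [□-rule on 4 via vRv]
7. p3, w   [¬□-rule on 3: fresh world w, uRw]
8. ¬p3, w   [□-rule on 4 via vRw]
Accessibility: uRu, uRv, uRw, vRu, vRv, vRw, wRu, wRv, wRw
Branch closes: p3 and ¬p3 both at w.
Every branch closes (one shown): valid in S5.
S4-tableau for the negation ¬(◇□¬p3 → □¬p3):
1. ¬(◇□¬p3 → □¬p3), u
2. ◇□¬p3, u   [¬→-rule on 1]
3. ¬□¬p3, u   [¬→-rule on 1]
4. □¬p3, v   [◇-rule on 2: fresh world v, uRv]
5. ¬p3, v   [□-rule on 4 via vRv]
6. p3, w   [¬□-rule on 3: fresh world w, uRw]
Accessibility: uRu, uRv, uRw, vRv, wRw
Complete open branch: countermodel on an S4-frame, so not valid in S4, nor in K, T (the same frame is also a K-frame and a T-frame).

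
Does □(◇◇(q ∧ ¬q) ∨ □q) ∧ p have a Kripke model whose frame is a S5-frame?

Satisfiable

1. □(◇◇(q ∧ ¬q) ∨ □q) ∧ p, u
2. □(◇◇(q ∧ ¬q) ∨ □q), u   [∧-rule on 1]
3. p, u   [∧-rule on 1]
4. ◇◇(q ∧ ¬q) ∨ □q, u   [□-rule on 2 via uRu]
5. □q, u   [∨-rule on 4 (branches; this branch)]
6. q, u   [□-rule on 5 via uRu]
Accessibility: uRu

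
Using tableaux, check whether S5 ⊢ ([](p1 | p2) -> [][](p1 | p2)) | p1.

Tableau for the negation ~(([](p1 | p2) -> [][](p1 | p2)) | p1):
1. ~(([](p1 | p2) -> [][](p1 | p2)) | p1), u
2. ~([](p1 | p2) -> [][](p1 | p2)), u
3. ~p1, u
4. [](p1 | p2), u
5. ~[][](p1 | p2), u
6. p1 | p2, u
7. p2, u
8. ~[](p1 | p2), v
9. p1 | p2, v
10. p2, v
11. ~(p1 | p2), w
12. ~p1, w
13. ~p2, w
14. p1 | p2, w
15. p2, w
Accessibility: uRu, uRv, uRw, vRu, vRv, vRw, wRu, wRv, wRw
Branch closes: p2 and ~p2 both at w.
All branches of the negation close; one closing branch shown above.

Yes, valid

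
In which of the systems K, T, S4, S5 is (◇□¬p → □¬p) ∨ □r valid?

S4-tableau for the negation ¬((◇□¬p → □¬p) ∨ □r):
1. ¬((◇□¬p → □¬p) ∨ □r), u
2. ¬(◇□¬p → □¬p), u
3. ¬□r, u
4. ◇□¬p, u
5. ¬□¬p, u
6. ¬r, v
7. □¬p, w
8. ¬p, w
9. p, x
Accessibility: uRu, uRv, uRw, uRx, vRv, wRw, xRx
Complete open branch: countermodel on an S4-frame, so not valid in S4, nor in K, T (the same frame is also a K-frame and a T-frame).
S5-tableau for the negation ¬((◇□¬p → □¬p) ∨ □r):
1. ¬((◇□¬p → □¬p) ∨ □r), u
2. ¬(◇□¬p → □¬p), u
3. ¬□r, u
4. ◇□¬p, u
5. ¬□¬p, u
6. ¬r, v
7. □¬p, w
8. ¬p, u
9. ¬p, v
10. ¬p, w
11. p, x
12. ¬p, x
Accessibility: uRu, uRv, uRw, uRx, vRu, vRv, vRw, vRx, wRu, wRv, wRw, wRx, xRu, xRv, xRw, xRx
Branch closes: p and ¬p both at x.
Every branch closes (one shown): valid in S5.

S5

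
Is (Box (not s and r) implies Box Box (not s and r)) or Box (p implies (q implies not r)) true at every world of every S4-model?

Valid

Tableau for the negation not ((Box (not s and r) implies Box Box (not s and r)) or Box (p implies (q implies not r))):
1. not ((Box (not s and r) implies Box Box (not s and r)) or Box (p implies (q implies not r))), u
2. not (Box (not s and r) implies Box Box (not s and r)), u
3. not Box (p implies (q implies not r)), u
4. Box (not s and r), u
5. not Box Box (not s and r), u
6. not s and r, u
7. not s, u
8. r, u
9. not (p implies (q implies not r)), v
10. p, v
11. not (q implies not r), v
12. q, v
13. r, v
14. not s and r, v
15. not s, v
16. not Box (not s and r), w
17. not s and r, w
18. not s, w
19. r, w
20. not (not s and r), x
21. not s and r, x
22. not s, x
23. r, x
24. not r, x
Accessibility: uRu, uRv, uRw, uRx, vRv, wRw, wRx, xRx
Branch closes: r and not r both at x.
Every branch of the negation's tableau closes; the branch above is one of them.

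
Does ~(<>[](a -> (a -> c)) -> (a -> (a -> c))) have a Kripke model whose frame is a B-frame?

1. ~(<>[](a -> (a -> c)) -> (a -> (a -> c))), w0
2. <>[](a -> (a -> c)), w0   [~->-rule on 1]
3. ~(a -> (a -> c)), w0   [~->-rule on 1]
4. a, w0   [~->-rule on 3]
5. ~(a -> c), w0   [~->-rule on 3]
6. ~c, w0   [~->-rule on 5]
7. [](a -> (a -> c)), w1   [<>-rule on 2: fresh world w1, w0Rw1]
8. a -> (a -> c), w0   [[]-rule on 7 via w1Rw0]
9. a -> (a -> c), w1   [[]-rule on 7 via w1Rw1]
10. a -> c, w0   [->-rule on 8 (branches; this branch)]
11. a -> c, w1   [->-rule on 9 (branches; this branch)]
12. c, w0   [->-rule on 10 (branches; this branch)]
Accessibility: w0Rw0, w0Rw1, w1Rw0, w1Rw1
Branch closes: c and ~c both at w0.
(One branch shown.) All branches close.

Unsatisfiable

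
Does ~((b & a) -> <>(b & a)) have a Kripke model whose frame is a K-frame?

Satisfiable

1. ~((b & a) -> <>(b & a)), u
2. b & a, u
3. ~<>(b & a), u
4. b, u
5. a, u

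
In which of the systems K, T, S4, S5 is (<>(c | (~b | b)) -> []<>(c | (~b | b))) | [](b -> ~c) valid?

T, S4, S5

T-tableau for the negation ~((<>(c | (~b | b)) -> []<>(c | (~b | b))) | [](b -> ~c)):
1. ~((<>(c | (~b | b)) -> []<>(c | (~b | b))) | [](b -> ~c)), 0
2. ~(<>(c | (~b | b)) -> []<>(c | (~b | b))), 0
3. ~[](b -> ~c), 0
4. <>(c | (~b | b)), 0
5. ~[]<>(c | (~b | b)), 0
6. ~(b -> ~c), 1
7. b, 1
8. c, 1
9. c | (~b | b), 2
10. ~b | b, 2
11. b, 2
12. ~<>(c | (~b | b)), 3
13. ~(c | (~b | b)), 3
14. ~c, 3
15. ~(~b | b), 3
16. b, 3
17. ~b, 3
Accessibility: 0R0, 0R1, 0R2, 0R3, 1R1, 2R2, 3R3
Branch closes: b and ~b both at 3.
Every branch closes (one shown): valid in T, hence also in S4, S5 (every theorem of T is a theorem of S4 and S5).
K-tableau for the negation ~((<>(c | (~b | b)) -> []<>(c | (~b | b))) | [](b -> ~c)):
1. ~((<>(c | (~b | b)) -> []<>(c | (~b | b))) | [](b -> ~c)), 0
2. ~(<>(c | (~b | b)) -> []<>(c | (~b | b))), 0
3. ~[](b -> ~c), 0
4. <>(c | (~b | b)), 0
5. ~[]<>(c | (~b | b)), 0
6. ~(b -> ~c), 1
7. b, 1
8. c, 1
9. c | (~b | b), 2
10. ~b | b, 2
11. b, 2
12. ~<>(c | (~b | b)), 3
Accessibility: 0R1, 0R2, 0R3
Complete open branch: countermodel on a K-frame, so not valid in K.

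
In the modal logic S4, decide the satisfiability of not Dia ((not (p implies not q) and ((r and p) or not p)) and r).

1. not Dia ((not (p implies not q) and ((r and p) or not p)) and r), u
2. not ((not (p implies not q) and ((r and p) or not p)) and r), u   [neg-Dia-rule on 1 via uRu]
3. not r, u   [neg-and-rule on 2 (branches; this branch)]
Accessibility: uRu

Satisfiable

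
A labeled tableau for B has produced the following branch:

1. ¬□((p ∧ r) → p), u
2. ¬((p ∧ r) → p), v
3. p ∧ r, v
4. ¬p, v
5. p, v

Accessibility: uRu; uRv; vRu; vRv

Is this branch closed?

Both p and ¬p appear at v.

Yes, closed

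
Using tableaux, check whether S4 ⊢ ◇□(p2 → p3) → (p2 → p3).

Invalid (countermodel exists)

Tableau for the negation ¬(◇□(p2 → p3) → (p2 → p3)):
1. ¬(◇□(p2 → p3) → (p2 → p3)), 0
2. ◇□(p2 → p3), 0
3. ¬(p2 → p3), 0
4. p2, 0
5. ¬p3, 0
6. □(p2 → p3), 1
7. p2 → p3, 1
8. p3, 1
Accessibility: 0R0, 0R1, 1R1
The negation has an open branch (countermodel exists).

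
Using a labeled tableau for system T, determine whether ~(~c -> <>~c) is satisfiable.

Unsatisfiable

1. ~(~c -> <>~c), 0
2. ~c, 0
3. ~<>~c, 0
4. c, 0
Accessibility: 0R0
Branch closes: c and ~c both at 0.
All branches of the tableau close; one closing branch shown above.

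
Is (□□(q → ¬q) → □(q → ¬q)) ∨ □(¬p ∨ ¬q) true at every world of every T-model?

Yes, valid

Tableau for the negation ¬((□□(q → ¬q) → □(q → ¬q)) ∨ □(¬p ∨ ¬q)):
1. ¬((□□(q → ¬q) → □(q → ¬q)) ∨ □(¬p ∨ ¬q)), 0
2. ¬(□□(q → ¬q) → □(q → ¬q)), 0
3. ¬□(¬p ∨ ¬q), 0
4. □□(q → ¬q), 0
5. ¬□(q → ¬q), 0
6. □(q → ¬q), 0
7. q → ¬q, 0
8. ¬q, 0
9. ¬(¬p ∨ ¬q), 1
10. p, 1
11. q, 1
12. □(q → ¬q), 1
13. q → ¬q, 1
14. ¬q, 1
Accessibility: 0R0, 0R1, 1R1
Branch closes: q and ¬q both at 1.
Every branch of the negation's tableau closes; the branch above is one of them.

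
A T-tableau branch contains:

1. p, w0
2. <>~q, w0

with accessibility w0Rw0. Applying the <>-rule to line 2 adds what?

a fresh world w1 with w0Rw1, and ~q at w1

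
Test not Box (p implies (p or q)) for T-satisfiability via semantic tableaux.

1. not Box (p implies (p or q)), 0
2. not (p implies (p or q)), 1
3. p, 1
4. not (p or q), 1
5. not p, 1
6. not q, 1
Accessibility: 0R0, 0R1, 1R1
Branch closes: p and not p both at 1.
(One branch shown.) All branches close.

No, unsatisfiable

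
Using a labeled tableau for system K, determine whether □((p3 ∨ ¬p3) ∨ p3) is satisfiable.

Yes, satisfiable

1. □((p3 ∨ ¬p3) ∨ p3), 0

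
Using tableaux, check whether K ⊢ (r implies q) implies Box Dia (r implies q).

No, not valid

Tableau for the negation not ((r implies q) implies Box Dia (r implies q)):
1. not ((r implies q) implies Box Dia (r implies q)), u
2. r implies q, u
3. not Box Dia (r implies q), u
4. q, u
5. not Dia (r implies q), v
Accessibility: uRv
The negation has an open branch (countermodel exists).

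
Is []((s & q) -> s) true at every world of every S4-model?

Tableau for the negation ~[]((s & q) -> s):
1. ~[]((s & q) -> s), w0
2. ~((s & q) -> s), w1
3. s & q, w1
4. ~s, w1
5. s, w1
6. q, w1
Accessibility: w0Rw0, w0Rw1, w1Rw1
Branch closes: s and ~s both at w1.
Every branch of the negation's tableau closes; the branch above is one of them.

Valid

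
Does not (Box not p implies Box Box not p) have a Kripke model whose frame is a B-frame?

1. not (Box not p implies Box Box not p), 0
2. Box not p, 0
3. not Box Box not p, 0
4. not p, 0
5. not Box not p, 1
6. not p, 1
7. p, 2
Accessibility: 0R0, 0R1, 1R0, 1R1, 1R2, 2R1, 2R2

Satisfiable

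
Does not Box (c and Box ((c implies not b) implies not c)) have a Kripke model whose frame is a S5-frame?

Satisfiable

1. not Box (c and Box ((c implies not b) implies not c)), u
2. not (c and Box ((c implies not b) implies not c)), v
3. not Box ((c implies not b) implies not c), v
4. not ((c implies not b) implies not c), w
5. c implies not b, w
6. c, w
7. not b, w
Accessibility: uRu, uRv, uRw, vRu, vRv, vRw, wRu, wRv, wRw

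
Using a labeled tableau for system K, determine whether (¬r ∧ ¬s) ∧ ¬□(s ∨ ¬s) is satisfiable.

1. (¬r ∧ ¬s) ∧ ¬□(s ∨ ¬s), u
2. ¬r ∧ ¬s, u
3. ¬□(s ∨ ¬s), u
4. ¬r, u
5. ¬s, u
6. ¬(s ∨ ¬s), v
7. ¬s, v
8. s, v
Accessibility: uRv
Branch closes: s and ¬s both at v.
(One branch shown.) All branches close.

Unsatisfiable (every branch closes)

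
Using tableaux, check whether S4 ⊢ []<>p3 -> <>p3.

Valid in S4

Tableau for the negation ~([]<>p3 -> <>p3):
1. ~([]<>p3 -> <>p3), w0
2. []<>p3, w0   [~->-rule on 1]
3. ~<>p3, w0   [~->-rule on 1]
4. <>p3, w0   [[]-rule on 2 via w0Rw0]
5. ~p3, w0   [~<>-rule on 3 via w0Rw0]
6. p3, w1   [<>-rule on 4: fresh world w1, w0Rw1]
7. <>p3, w1   [[]-rule on 2 via w0Rw1]
8. ~p3, w1   [~<>-rule on 3 via w0Rw1]
Accessibility: w0Rw0, w0Rw1, w1Rw1
Branch closes: p3 and ~p3 both at w1.
Every branch of the negation's tableau closes; the branch above is one of them.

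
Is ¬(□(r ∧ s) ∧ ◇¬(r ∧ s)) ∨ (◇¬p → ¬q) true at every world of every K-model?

Valid in K

Tableau for the negation ¬(¬(□(r ∧ s) ∧ ◇¬(r ∧ s)) ∨ (◇¬p → ¬q)):
1. ¬(¬(□(r ∧ s) ∧ ◇¬(r ∧ s)) ∨ (◇¬p → ¬q)), 0
2. □(r ∧ s) ∧ ◇¬(r ∧ s), 0
3. ¬(◇¬p → ¬q), 0
4. □(r ∧ s), 0
5. ◇¬(r ∧ s), 0
6. ◇¬p, 0
7. q, 0
8. ¬(r ∧ s), 1
9. r ∧ s, 1
10. r, 1
11. s, 1
12. ¬s, 1
Accessibility: 0R1
Branch closes: s and ¬s both at 1.
All branches of the negation close; one closing branch shown above.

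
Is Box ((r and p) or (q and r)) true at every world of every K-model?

Invalid (countermodel exists)

Tableau for the negation not Box ((r and p) or (q and r)):
1. not Box ((r and p) or (q and r)), 0
2. not ((r and p) or (q and r)), 1   [neg-Box-rule on 1: fresh world 1, 0R1]
3. not (r and p), 1   [neg-or-rule on 2]
4. not (q and r), 1   [neg-or-rule on 2]
5. not p, 1   [neg-and-rule on 3 (branches; this branch)]
6. not r, 1   [neg-and-rule on 4 (branches; this branch)]
Accessibility: 0R1
The negation has an open branch (countermodel exists).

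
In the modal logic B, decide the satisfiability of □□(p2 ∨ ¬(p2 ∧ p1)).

Yes, satisfiable

1. □□(p2 ∨ ¬(p2 ∧ p1)), w0
2. □(p2 ∨ ¬(p2 ∧ p1)), w0
3. p2 ∨ ¬(p2 ∧ p1), w0
4. ¬(p2 ∧ p1), w0
5. ¬p1, w0
Accessibility: w0Rw0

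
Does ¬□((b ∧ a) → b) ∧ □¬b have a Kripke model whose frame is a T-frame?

No, unsatisfiable

1. ¬□((b ∧ a) → b) ∧ □¬b, u
2. ¬□((b ∧ a) → b), u
3. □¬b, u
4. ¬b, u
5. ¬((b ∧ a) → b), v
6. b ∧ a, v
7. ¬b, v
8. b, v
9. a, v
Accessibility: uRu, uRv, vRv
Branch closes: b and ¬b both at v.
All branches of the tableau close; one closing branch shown above.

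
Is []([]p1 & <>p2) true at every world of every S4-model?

Invalid (countermodel exists)

Tableau for the negation ~[]([]p1 & <>p2):
1. ~[]([]p1 & <>p2), 0
2. ~([]p1 & <>p2), 1   [~[]-rule on 1: fresh world 1, 0R1]
3. ~<>p2, 1   [~&-rule on 2 (branches; this branch)]
4. ~p2, 1   [~<>-rule on 3 via 1R1]
Accessibility: 0R0, 0R1, 1R1
The negation has an open branch (countermodel exists).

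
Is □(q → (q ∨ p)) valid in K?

Tableau for the negation ¬□(q → (q ∨ p)):
1. ¬□(q → (q ∨ p)), u
2. ¬(q → (q ∨ p)), v
3. q, v
4. ¬(q ∨ p), v
5. ¬q, v
6. ¬p, v
Accessibility: uRv
Branch closes: q and ¬q both at v.
Every branch of the negation's tableau closes; the branch above is one of them.

Valid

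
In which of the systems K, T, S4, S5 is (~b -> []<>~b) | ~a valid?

S4-tableau for the negation ~((~b -> []<>~b) | ~a):
1. ~((~b -> []<>~b) | ~a), 0
2. ~(~b -> []<>~b), 0   [~|-rule on 1]
3. a, 0   [~|-rule on 1]
4. ~b, 0   [~->-rule on 2]
5. ~[]<>~b, 0   [~->-rule on 2]
6. ~<>~b, 1   [~[]-rule on 5: fresh world 1, 0R1]
7. b, 1   [~<>-rule on 6 via 1R1]
Accessibility: 0R0, 0R1, 1R1
Complete open branch: countermodel on an S4-frame, so not valid in S4, nor in K, T (the same frame is also a K-frame and a T-frame).
S5-tableau for the negation ~((~b -> []<>~b) | ~a):
1. ~((~b -> []<>~b) | ~a), 0
2. ~(~b -> []<>~b), 0   [~|-rule on 1]
3. a, 0   [~|-rule on 1]
4. ~b, 0   [~->-rule on 2]
5. ~[]<>~b, 0   [~->-rule on 2]
6. ~<>~b, 1   [~[]-rule on 5: fresh world 1, 0R1]
7. b, 0   [~<>-rule on 6 via 1R0]
Accessibility: 0R0, 0R1, 1R0, 1R1
Branch closes: b and ~b both at 0.
Every branch closes (one shown): valid in S5.

S5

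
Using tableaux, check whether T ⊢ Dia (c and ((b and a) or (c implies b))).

Tableau for the negation not Dia (c and ((b and a) or (c implies b))):
1. not Dia (c and ((b and a) or (c implies b))), u
2. not (c and ((b and a) or (c implies b))), u
3. not ((b and a) or (c implies b)), u
4. not (b and a), u
5. not (c implies b), u
6. c, u
7. not b, u
8. not a, u
Accessibility: uRu
The negation has an open branch (countermodel exists).

Invalid (countermodel exists)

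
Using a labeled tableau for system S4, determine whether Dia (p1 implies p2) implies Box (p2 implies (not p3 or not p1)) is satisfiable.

1. Dia (p1 implies p2) implies Box (p2 implies (not p3 or not p1)), w0
2. Box (p2 implies (not p3 or not p1)), w0   [implies-rule on 1 (branches; this branch)]
3. p2 implies (not p3 or not p1), w0   [Box-rule on 2 via w0Rw0]
4. not p3 or not p1, w0   [implies-rule on 3 (branches; this branch)]
5. not p1, w0   [or-rule on 4 (branches; this branch)]
Accessibility: w0Rw0

Satisfiable (open branch found)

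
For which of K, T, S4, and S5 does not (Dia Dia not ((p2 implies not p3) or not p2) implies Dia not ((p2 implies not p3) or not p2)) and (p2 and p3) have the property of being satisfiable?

K

K-tableau for the formula:
1. not (Dia Dia not ((p2 implies not p3) or not p2) implies Dia not ((p2 implies not p3) or not p2)) and (p2 and p3), w0
2. not (Dia Dia not ((p2 implies not p3) or not p2) implies Dia not ((p2 implies not p3) or not p2)), w0
3. p2 and p3, w0
4. Dia Dia not ((p2 implies not p3) or not p2), w0
5. not Dia not ((p2 implies not p3) or not p2), w0
6. p2, w0
7. p3, w0
8. Dia not ((p2 implies not p3) or not p2), w1
9. (p2 implies not p3) or not p2, w1
10. not p2, w1
11. not ((p2 implies not p3) or not p2), w2
12. not (p2 implies not p3), w2
13. p2, w2
14. p3, w2
Accessibility: w0Rw1, w1Rw2
Complete open branch: satisfiable in K.
T-tableau for the formula:
1. not (Dia Dia not ((p2 implies not p3) or not p2) implies Dia not ((p2 implies not p3) or not p2)) and (p2 and p3), w0
2. not (Dia Dia not ((p2 implies not p3) or not p2) implies Dia not ((p2 implies not p3) or not p2)), w0
3. p2 and p3, w0
4. Dia Dia not ((p2 implies not p3) or not p2), w0
5. not Dia not ((p2 implies not p3) or not p2), w0
6. p2, w0
7. p3, w0
8. (p2 implies not p3) or not p2, w0
9. p2 implies not p3, w0
10. not p3, w0
Accessibility: w0Rw0
Branch closes: p3 and not p3 both at w0.
Every branch closes (one shown): unsatisfiable in T, hence also in S4, S5 (every S4/S5-frame is a T-frame).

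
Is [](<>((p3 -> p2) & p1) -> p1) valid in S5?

Tableau for the negation ~[](<>((p3 -> p2) & p1) -> p1):
1. ~[](<>((p3 -> p2) & p1) -> p1), w0
2. ~(<>((p3 -> p2) & p1) -> p1), w1
3. <>((p3 -> p2) & p1), w1
4. ~p1, w1
5. (p3 -> p2) & p1, w2
6. p3 -> p2, w2
7. p1, w2
8. p2, w2
Accessibility: w0Rw0, w0Rw1, w0Rw2, w1Rw0, w1Rw1, w1Rw2, w2Rw0, w2Rw1, w2Rw2
The negation has an open branch (countermodel exists).

Invalid (countermodel exists)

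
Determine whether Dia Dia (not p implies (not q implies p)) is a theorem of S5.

Tableau for the negation not Dia Dia (not p implies (not q implies p)):
1. not Dia Dia (not p implies (not q implies p)), w0
2. not Dia (not p implies (not q implies p)), w0
3. not (not p implies (not q implies p)), w0
4. not p, w0
5. not (not q implies p), w0
6. not q, w0
Accessibility: w0Rw0
The negation has an open branch (countermodel exists).

Invalid (countermodel exists)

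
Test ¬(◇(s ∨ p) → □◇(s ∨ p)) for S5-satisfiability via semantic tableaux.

1. ¬(◇(s ∨ p) → □◇(s ∨ p)), 0
2. ◇(s ∨ p), 0
3. ¬□◇(s ∨ p), 0
4. s ∨ p, 1
5. p, 1
6. ¬◇(s ∨ p), 2
7. ¬(s ∨ p), 0
8. ¬s, 0
9. ¬p, 0
10. ¬(s ∨ p), 1
11. ¬s, 1
12. ¬p, 1
Accessibility: 0R0, 0R1, 0R2, 1R0, 1R1, 1R2, 2R0, 2R1, 2R2
Branch closes: p and ¬p both at 1.
Every branch closes; the branch above is one of them.

No, unsatisfiable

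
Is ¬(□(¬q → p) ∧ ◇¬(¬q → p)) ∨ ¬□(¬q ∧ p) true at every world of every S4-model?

Tableau for the negation ¬(¬(□(¬q → p) ∧ ◇¬(¬q → p)) ∨ ¬□(¬q ∧ p)):
1. ¬(¬(□(¬q → p) ∧ ◇¬(¬q → p)) ∨ ¬□(¬q ∧ p)), w0
2. □(¬q → p) ∧ ◇¬(¬q → p), w0   [¬∨-rule on 1]
3. □(¬q ∧ p), w0   [¬∨-rule on 1]
4. □(¬q → p), w0   [∧-rule on 2]
5. ◇¬(¬q → p), w0   [∧-rule on 2]
6. ¬q ∧ p, w0   [□-rule on 3 via w0Rw0]
7. ¬q, w0   [∧-rule on 6]
8. p, w0   [∧-rule on 6]
9. ¬q → p, w0   [□-rule on 4 via w0Rw0]
10. ¬(¬q → p), w1   [◇-rule on 5: fresh world w1, w0Rw1]
11. ¬q, w1   [¬→-rule on 10]
12. ¬p, w1   [¬→-rule on 10]
13. ¬q ∧ p, w1   [□-rule on 3 via w0Rw1]
14. p, w1   [∧-rule on 13]
Accessibility: w0Rw0, w0Rw1, w1Rw1
Branch closes: p and ¬p both at w1.
All branches of the negation close; one closing branch shown above.

Valid in S4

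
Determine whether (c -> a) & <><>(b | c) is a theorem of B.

Not valid

Tableau for the negation ~((c -> a) & <><>(b | c)):
1. ~((c -> a) & <><>(b | c)), w0
2. ~<><>(b | c), w0
3. ~<>(b | c), w0
4. ~(b | c), w0
5. ~b, w0
6. ~c, w0
Accessibility: w0Rw0
The negation has an open branch (countermodel exists).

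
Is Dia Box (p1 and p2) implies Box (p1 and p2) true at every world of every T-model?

Invalid (countermodel exists)

Tableau for the negation not (Dia Box (p1 and p2) implies Box (p1 and p2)):
1. not (Dia Box (p1 and p2) implies Box (p1 and p2)), w0
2. Dia Box (p1 and p2), w0
3. not Box (p1 and p2), w0
4. Box (p1 and p2), w1
5. p1 and p2, w1
6. p1, w1
7. p2, w1
8. not (p1 and p2), w2
9. not p2, w2
Accessibility: w0Rw0, w0Rw1, w0Rw2, w1Rw1, w2Rw2
The negation has an open branch (countermodel exists).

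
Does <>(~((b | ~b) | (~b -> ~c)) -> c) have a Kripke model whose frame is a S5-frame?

Yes, satisfiable

1. <>(~((b | ~b) | (~b -> ~c)) -> c), w0
2. ~((b | ~b) | (~b -> ~c)) -> c, w1
3. c, w1
Accessibility: w0Rw0, w0Rw1, w1Rw0, w1Rw1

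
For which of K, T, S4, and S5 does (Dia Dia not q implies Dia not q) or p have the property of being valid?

S4-tableau for the negation not ((Dia Dia not q implies Dia not q) or p):
1. not ((Dia Dia not q implies Dia not q) or p), w0
2. not (Dia Dia not q implies Dia not q), w0
3. not p, w0
4. Dia Dia not q, w0
5. not Dia not q, w0
6. q, w0
7. Dia not q, w1
8. q, w1
9. not q, w2
10. q, w2
Accessibility: w0Rw0, w0Rw1, w0Rw2, w1Rw1, w1Rw2, w2Rw2
Branch closes: q and not q both at w2.
Every branch closes (one shown): valid in S4, hence also in S5 (every theorem of S4 is a theorem of S5).
T-tableau for the negation not ((Dia Dia not q implies Dia not q) or p):
1. not ((Dia Dia not q implies Dia not q) or p), w0
2. not (Dia Dia not q implies Dia not q), w0
3. not p, w0
4. Dia Dia not q, w0
5. not Dia not q, w0
6. q, w0
7. Dia not q, w1
8. q, w1
9. not q, w2
Accessibility: w0Rw0, w0Rw1, w1Rw1, w1Rw2, w2Rw2
Complete open branch: countermodel on a T-frame, so not valid in T, nor in K (the same frame is also a K-frame).

S4, S5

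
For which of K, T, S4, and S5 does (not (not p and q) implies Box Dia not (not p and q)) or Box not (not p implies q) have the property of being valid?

S5

S4-tableau for the negation not ((not (not p and q) implies Box Dia not (not p and q)) or Box not (not p implies q)):
1. not ((not (not p and q) implies Box Dia not (not p and q)) or Box not (not p implies q)), w0
2. not (not (not p and q) implies Box Dia not (not p and q)), w0   [neg-or-rule on 1]
3. not Box not (not p implies q), w0   [neg-or-rule on 1]
4. not (not p and q), w0   [neg-implies-rule on 2]
5. not Box Dia not (not p and q), w0   [neg-implies-rule on 2]
6. not q, w0   [neg-and-rule on 4 (branches; this branch)]
7. not p implies q, w1   [neg-Box-rule on 3: fresh world w1, w0Rw1]
8. q, w1   [implies-rule on 7 (branches; this branch)]
9. not Dia not (not p and q), w2   [neg-Box-rule on 5: fresh world w2, w0Rw2]
10. not p and q, w2   [neg-Dia-rule on 9 via w2Rw2]
11. not p, w2   [and-rule on 10]
12. q, w2   [and-rule on 10]
Accessibility: w0Rw0, w0Rw1, w0Rw2, w1Rw1, w2Rw2
Complete open branch: countermodel on an S4-frame, so not valid in S4, nor in K, T (the same frame is also a K-frame and a T-frame).
S5-tableau for the negation not ((not (not p and q) implies Box Dia not (not p and q)) or Box not (not p implies q)):
1. not ((not (not p and q) implies Box Dia not (not p and q)) or Box not (not p implies q)), w0
2. not (not (not p and q) implies Box Dia not (not p and q)), w0   [neg-or-rule on 1]
3. not Box not (not p implies q), w0   [neg-or-rule on 1]
4. not (not p and q), w0   [neg-implies-rule on 2]
5. not Box Dia not (not p and q), w0   [neg-implies-rule on 2]
6. not q, w0   [neg-and-rule on 4 (branches; this branch)]
7. not p implies q, w1   [neg-Box-rule on 3: fresh world w1, w0Rw1]
8. q, w1   [implies-rule on 7 (branches; this branch)]
9. not Dia not (not p and q), w2   [neg-Box-rule on 5: fresh world w2, w0Rw2]
10. not p and q, w0   [neg-Dia-rule on 9 via w2Rw0]
11. not p, w0   [and-rule on 10]
12. q, w0   [and-rule on 10]
Accessibility: w0Rw0, w0Rw1, w0Rw2, w1Rw0, w1Rw1, w1Rw2, w2Rw0, w2Rw1, w2Rw2
Branch closes: q and not q both at w0.
Every branch closes (one shown): valid in S5.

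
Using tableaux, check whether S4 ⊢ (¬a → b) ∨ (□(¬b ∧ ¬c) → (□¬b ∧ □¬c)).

Yes, valid

Tableau for the negation ¬((¬a → b) ∨ (□(¬b ∧ ¬c) → (□¬b ∧ □¬c))):
1. ¬((¬a → b) ∨ (□(¬b ∧ ¬c) → (□¬b ∧ □¬c))), 0
2. ¬(¬a → b), 0   [¬∨-rule on 1]
3. ¬(□(¬b ∧ ¬c) → (□¬b ∧ □¬c)), 0   [¬∨-rule on 1]
4. ¬a, 0   [¬→-rule on 2]
5. ¬b, 0   [¬→-rule on 2]
6. □(¬b ∧ ¬c), 0   [¬→-rule on 3]
7. ¬(□¬b ∧ □¬c), 0   [¬→-rule on 3]
8. ¬b ∧ ¬c, 0   [□-rule on 6 via 0R0]
9. ¬c, 0   [∧-rule on 8]
10. ¬□¬c, 0   [¬∧-rule on 7 (branches; this branch)]
11. c, 1   [¬□-rule on 10: fresh world 1, 0R1]
12. ¬b ∧ ¬c, 1   [□-rule on 6 via 0R1]
13. ¬b, 1   [∧-rule on 12]
14. ¬c, 1   [∧-rule on 12]
Accessibility: 0R0, 0R1, 1R1
Branch closes: c and ¬c both at 1.
All branches of the negation close; one closing branch shown above.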